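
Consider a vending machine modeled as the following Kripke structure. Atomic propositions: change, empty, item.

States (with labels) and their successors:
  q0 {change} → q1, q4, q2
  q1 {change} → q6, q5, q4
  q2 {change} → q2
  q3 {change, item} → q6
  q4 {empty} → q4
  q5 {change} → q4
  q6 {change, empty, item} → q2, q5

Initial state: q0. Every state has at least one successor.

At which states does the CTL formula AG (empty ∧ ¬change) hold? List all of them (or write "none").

{q4}

States satisfying empty ∧ ¬change: {q4}.
States satisfying AG (empty ∧ ¬change): {q4}.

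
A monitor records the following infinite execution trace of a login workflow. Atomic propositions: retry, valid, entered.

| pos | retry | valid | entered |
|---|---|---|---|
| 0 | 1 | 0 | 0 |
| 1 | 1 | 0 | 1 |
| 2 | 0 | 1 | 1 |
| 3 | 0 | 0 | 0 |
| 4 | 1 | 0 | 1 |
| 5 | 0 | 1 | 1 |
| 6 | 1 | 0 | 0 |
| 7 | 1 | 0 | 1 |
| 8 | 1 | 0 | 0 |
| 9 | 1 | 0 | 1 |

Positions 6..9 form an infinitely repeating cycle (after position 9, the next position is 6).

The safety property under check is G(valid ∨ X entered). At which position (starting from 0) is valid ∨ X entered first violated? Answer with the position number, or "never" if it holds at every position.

7

Check valid ∨ X entered at each position in order: 0 ✓, 1 ✓, 2 ✓, 3 ✓, 4 ✓, 5 ✓, 6 ✓.
At position 7 the labels are {entered, retry} and the next position 8 has {retry}, so valid ∨ X entered is false there. This is the first violation.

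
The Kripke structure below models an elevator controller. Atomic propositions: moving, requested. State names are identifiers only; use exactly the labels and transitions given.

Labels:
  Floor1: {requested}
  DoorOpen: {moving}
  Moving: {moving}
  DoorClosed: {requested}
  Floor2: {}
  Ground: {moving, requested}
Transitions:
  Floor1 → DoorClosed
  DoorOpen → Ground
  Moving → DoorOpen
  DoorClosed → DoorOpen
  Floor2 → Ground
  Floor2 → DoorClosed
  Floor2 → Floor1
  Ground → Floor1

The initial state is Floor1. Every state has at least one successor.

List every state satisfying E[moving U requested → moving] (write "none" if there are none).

{DoorOpen, Moving, Floor2, Ground}

States satisfying moving: {DoorOpen, Moving, Ground}.
States satisfying requested → moving: {DoorOpen, Moving, Floor2, Ground}.
States satisfying E[moving U requested → moving]: {DoorOpen, Moving, Floor2, Ground}.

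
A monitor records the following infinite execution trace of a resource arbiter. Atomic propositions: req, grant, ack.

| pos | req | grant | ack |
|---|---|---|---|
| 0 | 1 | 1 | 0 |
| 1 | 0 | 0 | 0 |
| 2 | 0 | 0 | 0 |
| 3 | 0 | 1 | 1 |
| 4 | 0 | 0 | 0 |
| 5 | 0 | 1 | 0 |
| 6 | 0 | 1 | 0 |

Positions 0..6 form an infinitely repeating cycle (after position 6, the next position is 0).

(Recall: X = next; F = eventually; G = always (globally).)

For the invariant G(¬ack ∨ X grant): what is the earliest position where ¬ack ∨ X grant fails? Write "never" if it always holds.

3

Check ¬ack ∨ X grant at each position in order: 0 ✓, 1 ✓, 2 ✓.
At position 3 the labels are {ack, grant} and the next position 4 has {}, so ¬ack ∨ X grant is false there. This is the first violation.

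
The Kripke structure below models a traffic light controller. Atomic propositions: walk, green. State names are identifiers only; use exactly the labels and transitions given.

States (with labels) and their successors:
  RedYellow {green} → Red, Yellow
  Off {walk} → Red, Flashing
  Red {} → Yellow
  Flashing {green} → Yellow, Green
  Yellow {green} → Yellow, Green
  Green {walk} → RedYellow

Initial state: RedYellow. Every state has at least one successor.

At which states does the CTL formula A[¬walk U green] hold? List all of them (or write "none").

{RedYellow, Red, Flashing, Yellow}

States satisfying ¬walk: {RedYellow, Red, Flashing, Yellow}.
States satisfying green: {RedYellow, Flashing, Yellow}.
States satisfying A[¬walk U green]: {RedYellow, Red, Flashing, Yellow}.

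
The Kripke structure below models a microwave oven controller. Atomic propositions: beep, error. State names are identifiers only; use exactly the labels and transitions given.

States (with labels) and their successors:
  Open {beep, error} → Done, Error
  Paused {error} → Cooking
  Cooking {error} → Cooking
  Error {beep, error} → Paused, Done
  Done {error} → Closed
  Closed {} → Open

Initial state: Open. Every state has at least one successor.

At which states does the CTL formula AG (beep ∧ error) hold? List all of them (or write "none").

none

States satisfying beep ∧ error: {Open, Error}.
States satisfying AG (beep ∧ error): ∅.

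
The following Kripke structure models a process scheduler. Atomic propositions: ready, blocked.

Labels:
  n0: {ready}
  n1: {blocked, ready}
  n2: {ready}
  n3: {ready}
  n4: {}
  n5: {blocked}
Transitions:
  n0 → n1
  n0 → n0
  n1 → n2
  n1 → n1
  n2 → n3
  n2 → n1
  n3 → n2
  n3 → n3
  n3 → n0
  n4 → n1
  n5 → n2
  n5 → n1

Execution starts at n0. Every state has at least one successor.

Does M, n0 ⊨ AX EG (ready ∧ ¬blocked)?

No

States satisfying EG (ready ∧ ¬blocked): {n0, n2, n3}.
States satisfying AX EG (ready ∧ ¬blocked): {n3}.
n0 ∉ Sat(AX EG (ready ∧ ¬blocked)).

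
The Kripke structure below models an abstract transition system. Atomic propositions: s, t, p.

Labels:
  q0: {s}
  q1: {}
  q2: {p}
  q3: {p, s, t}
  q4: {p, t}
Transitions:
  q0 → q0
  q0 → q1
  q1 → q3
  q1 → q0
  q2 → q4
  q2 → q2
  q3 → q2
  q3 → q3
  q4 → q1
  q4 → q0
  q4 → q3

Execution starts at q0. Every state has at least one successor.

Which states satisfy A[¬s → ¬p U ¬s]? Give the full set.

{q1, q2, q4}

States satisfying ¬s → ¬p: {q0, q1, q3}.
States satisfying ¬s: {q1, q2, q4}.
States satisfying A[¬s → ¬p U ¬s]: {q1, q2, q4}.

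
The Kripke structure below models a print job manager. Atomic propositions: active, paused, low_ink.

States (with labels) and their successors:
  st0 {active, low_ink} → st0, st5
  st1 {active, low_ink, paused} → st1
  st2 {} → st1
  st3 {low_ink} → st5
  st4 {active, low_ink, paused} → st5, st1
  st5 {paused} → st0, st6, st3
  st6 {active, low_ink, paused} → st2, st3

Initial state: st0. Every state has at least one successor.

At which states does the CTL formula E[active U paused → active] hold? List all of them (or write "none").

States satisfying active: {st0, st1, st4, st6}.
States satisfying paused → active: {st0, st1, st2, st3, st4, st6}.
States satisfying E[active U paused → active]: {st0, st1, st2, st3, st4, st6}.

{st0, st1, st2, st3, st4, st6}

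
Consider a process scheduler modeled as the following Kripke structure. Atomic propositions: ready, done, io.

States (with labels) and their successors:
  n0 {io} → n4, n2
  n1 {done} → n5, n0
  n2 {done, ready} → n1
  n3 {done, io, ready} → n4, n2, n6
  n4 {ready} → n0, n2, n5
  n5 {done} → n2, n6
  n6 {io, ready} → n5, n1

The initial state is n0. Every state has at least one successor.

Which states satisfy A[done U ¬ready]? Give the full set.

States satisfying done: {n1, n2, n3, n5}.
States satisfying ¬ready: {n0, n1, n5}.
States satisfying A[done U ¬ready]: {n0, n1, n2, n5}.

{n0, n1, n2, n5}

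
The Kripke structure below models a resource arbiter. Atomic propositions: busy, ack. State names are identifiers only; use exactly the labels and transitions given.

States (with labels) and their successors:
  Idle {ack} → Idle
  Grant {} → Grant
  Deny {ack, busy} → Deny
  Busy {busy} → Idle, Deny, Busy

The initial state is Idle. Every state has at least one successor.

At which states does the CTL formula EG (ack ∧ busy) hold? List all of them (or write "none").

States satisfying ack ∧ busy: {Deny}.
States satisfying EG (ack ∧ busy): {Deny}.

{Deny}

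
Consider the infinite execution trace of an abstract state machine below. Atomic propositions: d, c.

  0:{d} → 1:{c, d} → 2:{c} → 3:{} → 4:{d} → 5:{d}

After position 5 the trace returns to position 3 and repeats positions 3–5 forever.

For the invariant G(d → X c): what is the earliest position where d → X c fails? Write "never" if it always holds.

4

Check d → X c at each position in order: 0 ✓, 1 ✓, 2 ✓, 3 ✓.
At position 4 the labels are {d} and the next position 5 has {d}, so d → X c is false there. This is the first violation.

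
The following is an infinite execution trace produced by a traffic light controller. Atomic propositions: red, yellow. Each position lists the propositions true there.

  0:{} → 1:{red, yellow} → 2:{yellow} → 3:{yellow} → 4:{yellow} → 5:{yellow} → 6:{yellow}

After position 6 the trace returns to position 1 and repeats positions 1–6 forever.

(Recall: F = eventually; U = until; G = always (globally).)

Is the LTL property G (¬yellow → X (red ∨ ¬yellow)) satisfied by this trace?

Satisfied

¬yellow → X (red ∨ ¬yellow) holds at every position 0..6, and those are all positions ever visited, so G (¬yellow → X (red ∨ ¬yellow)) holds.
Positions where ¬yellow holds: 0.
Check X (red ∨ ¬yellow) at each: 0→ok.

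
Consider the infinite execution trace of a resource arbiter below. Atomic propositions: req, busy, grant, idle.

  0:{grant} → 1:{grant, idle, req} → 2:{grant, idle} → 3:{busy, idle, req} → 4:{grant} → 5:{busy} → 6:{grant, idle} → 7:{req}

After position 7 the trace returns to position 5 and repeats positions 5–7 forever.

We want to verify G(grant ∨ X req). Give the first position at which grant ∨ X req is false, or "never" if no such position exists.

3

Check grant ∨ X req at each position in order: 0 ✓, 1 ✓, 2 ✓.
At position 3 the labels are {busy, idle, req} and the next position 4 has {grant}, so grant ∨ X req is false there. This is the first violation.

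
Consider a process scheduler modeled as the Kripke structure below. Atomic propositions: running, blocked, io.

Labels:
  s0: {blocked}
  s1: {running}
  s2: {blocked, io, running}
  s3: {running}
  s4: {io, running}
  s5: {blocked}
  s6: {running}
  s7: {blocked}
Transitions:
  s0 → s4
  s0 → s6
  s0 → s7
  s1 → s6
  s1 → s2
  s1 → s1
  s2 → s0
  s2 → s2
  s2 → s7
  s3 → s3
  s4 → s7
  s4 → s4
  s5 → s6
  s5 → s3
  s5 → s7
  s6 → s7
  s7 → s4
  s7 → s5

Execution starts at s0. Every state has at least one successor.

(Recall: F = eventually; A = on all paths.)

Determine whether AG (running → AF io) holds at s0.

States satisfying running → AF io: {s0, s2, s4, s5, s7}.
States satisfying AG (running → AF io): ∅.
s3 is reachable from s0 and violates running → AF io, so AG fails at s0.
s0 ∉ Sat(AG (running → AF io)).

Violated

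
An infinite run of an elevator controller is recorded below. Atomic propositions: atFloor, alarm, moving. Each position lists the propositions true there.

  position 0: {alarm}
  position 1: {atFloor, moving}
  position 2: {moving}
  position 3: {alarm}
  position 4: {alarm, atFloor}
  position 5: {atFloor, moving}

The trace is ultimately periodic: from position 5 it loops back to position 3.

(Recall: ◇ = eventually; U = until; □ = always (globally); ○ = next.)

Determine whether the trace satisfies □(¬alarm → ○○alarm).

Satisfied

¬alarm → ○○alarm holds at every position 0..5, and those are all positions ever visited, so □(¬alarm → ○○alarm) holds.
Positions where ¬alarm holds: 1, 2, 5.
Check ○○alarm at each: 1→ok, 2→ok, 5→ok.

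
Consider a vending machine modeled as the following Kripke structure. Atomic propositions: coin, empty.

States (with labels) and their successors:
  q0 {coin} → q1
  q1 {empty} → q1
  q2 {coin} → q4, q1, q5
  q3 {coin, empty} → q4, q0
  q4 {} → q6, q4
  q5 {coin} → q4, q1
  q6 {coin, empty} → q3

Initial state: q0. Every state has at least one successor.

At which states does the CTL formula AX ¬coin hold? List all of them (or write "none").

States satisfying ¬coin: {q1, q4}.
States satisfying AX ¬coin: {q0, q1, q5}.

{q0, q1, q5}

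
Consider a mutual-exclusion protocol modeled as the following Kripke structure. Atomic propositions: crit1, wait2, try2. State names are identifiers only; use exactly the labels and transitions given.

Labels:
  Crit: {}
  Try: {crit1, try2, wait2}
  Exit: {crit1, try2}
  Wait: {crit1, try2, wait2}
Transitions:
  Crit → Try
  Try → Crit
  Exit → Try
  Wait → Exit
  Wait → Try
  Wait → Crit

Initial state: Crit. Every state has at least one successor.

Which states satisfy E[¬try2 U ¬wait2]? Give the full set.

States satisfying ¬try2: {Crit}.
States satisfying ¬wait2: {Crit, Exit}.
States satisfying E[¬try2 U ¬wait2]: {Crit, Exit}.

{Crit, Exit}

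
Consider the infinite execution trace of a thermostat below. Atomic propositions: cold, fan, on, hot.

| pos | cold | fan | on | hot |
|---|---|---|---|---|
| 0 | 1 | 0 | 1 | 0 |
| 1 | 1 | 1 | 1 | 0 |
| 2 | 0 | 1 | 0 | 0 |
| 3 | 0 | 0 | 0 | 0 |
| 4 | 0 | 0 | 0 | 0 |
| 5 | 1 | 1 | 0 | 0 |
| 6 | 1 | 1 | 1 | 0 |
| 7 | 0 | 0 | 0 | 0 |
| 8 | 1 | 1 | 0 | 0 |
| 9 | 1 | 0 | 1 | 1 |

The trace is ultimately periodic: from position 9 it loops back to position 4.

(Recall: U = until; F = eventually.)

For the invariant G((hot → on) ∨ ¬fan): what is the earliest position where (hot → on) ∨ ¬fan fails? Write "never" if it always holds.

never

(hot → on) ∨ ¬fan holds at every position 0..9, and those are all the positions the trace ever visits, so the invariant G((hot → on) ∨ ¬fan) is never violated.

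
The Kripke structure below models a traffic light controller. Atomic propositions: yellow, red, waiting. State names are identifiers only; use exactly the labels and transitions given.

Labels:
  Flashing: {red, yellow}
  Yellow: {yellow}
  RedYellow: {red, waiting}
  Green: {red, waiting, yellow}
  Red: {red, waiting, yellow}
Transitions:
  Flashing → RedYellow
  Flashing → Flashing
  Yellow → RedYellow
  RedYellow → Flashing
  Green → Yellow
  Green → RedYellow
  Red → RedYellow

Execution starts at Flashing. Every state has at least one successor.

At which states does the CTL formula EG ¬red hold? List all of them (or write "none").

none

States satisfying ¬red: {Yellow}.
States satisfying EG ¬red: ∅.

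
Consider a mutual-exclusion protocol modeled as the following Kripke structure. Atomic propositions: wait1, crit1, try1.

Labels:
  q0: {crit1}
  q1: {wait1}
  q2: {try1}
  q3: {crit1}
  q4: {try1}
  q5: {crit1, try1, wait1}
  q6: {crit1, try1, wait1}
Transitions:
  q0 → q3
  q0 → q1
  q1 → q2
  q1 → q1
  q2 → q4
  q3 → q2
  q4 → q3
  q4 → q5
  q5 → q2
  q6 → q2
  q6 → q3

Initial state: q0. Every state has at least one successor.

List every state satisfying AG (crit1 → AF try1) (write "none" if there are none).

{q1, q2, q3, q4, q5, q6}

States satisfying crit1 → AF try1: {q1, q2, q3, q4, q5, q6}.
States satisfying AG (crit1 → AF try1): {q1, q2, q3, q4, q5, q6}.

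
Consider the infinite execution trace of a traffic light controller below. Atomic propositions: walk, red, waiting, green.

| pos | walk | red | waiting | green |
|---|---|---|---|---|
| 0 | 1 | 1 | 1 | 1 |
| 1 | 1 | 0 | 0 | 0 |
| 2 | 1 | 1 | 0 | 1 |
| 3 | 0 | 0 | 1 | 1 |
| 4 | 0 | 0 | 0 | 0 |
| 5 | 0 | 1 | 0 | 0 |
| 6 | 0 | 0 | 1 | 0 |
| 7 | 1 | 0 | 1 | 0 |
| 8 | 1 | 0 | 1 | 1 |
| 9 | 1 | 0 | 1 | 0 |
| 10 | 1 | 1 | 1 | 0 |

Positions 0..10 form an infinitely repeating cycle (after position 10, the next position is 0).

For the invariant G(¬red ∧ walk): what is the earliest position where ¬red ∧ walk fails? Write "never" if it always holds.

At position 0 the labels are {green, red, waiting, walk}, so ¬red ∧ walk is false there. This is the first violation.

0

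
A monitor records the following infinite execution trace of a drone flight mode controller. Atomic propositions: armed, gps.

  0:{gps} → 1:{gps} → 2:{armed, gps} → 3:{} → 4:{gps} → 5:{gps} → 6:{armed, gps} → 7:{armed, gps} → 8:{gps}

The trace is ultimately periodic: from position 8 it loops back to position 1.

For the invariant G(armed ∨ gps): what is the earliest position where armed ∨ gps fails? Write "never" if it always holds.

3

Check armed ∨ gps at each position in order: 0 ✓, 1 ✓, 2 ✓.
At position 3 the labels are {}, so armed ∨ gps is false there. This is the first violation.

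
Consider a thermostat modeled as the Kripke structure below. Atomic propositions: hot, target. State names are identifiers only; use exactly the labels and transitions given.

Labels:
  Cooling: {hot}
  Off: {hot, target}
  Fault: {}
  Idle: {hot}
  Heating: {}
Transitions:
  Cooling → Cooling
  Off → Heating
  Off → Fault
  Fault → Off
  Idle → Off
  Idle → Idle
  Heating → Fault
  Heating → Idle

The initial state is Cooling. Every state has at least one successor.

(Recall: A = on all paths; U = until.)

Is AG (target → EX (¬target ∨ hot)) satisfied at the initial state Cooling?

States satisfying target → EX (¬target ∨ hot): {Cooling, Off, Fault, Idle, Heating}.
States satisfying AG (target → EX (¬target ∨ hot)): {Cooling, Off, Fault, Idle, Heating}.
Every state reachable from Cooling satisfies target → EX (¬target ∨ hot).
Cooling ∈ Sat(AG (target → EX (¬target ∨ hot))).

Satisfied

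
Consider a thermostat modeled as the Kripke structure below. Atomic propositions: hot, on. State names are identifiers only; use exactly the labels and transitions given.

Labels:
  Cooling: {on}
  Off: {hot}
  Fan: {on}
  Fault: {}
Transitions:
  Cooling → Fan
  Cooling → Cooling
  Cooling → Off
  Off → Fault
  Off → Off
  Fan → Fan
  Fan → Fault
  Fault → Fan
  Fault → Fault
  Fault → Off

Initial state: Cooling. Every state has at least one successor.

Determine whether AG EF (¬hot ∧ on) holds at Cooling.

Satisfied

States satisfying EF (¬hot ∧ on): {Cooling, Off, Fan, Fault}.
States satisfying AG EF (¬hot ∧ on): {Cooling, Off, Fan, Fault}.
Every state reachable from Cooling satisfies EF (¬hot ∧ on).
Cooling ∈ Sat(AG EF (¬hot ∧ on)).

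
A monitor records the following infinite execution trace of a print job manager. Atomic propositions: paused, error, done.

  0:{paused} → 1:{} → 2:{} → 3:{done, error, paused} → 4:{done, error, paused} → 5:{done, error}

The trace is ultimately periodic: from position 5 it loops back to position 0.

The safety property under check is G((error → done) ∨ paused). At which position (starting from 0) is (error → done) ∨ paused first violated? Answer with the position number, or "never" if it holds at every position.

(error → done) ∨ paused holds at every position 0..5, and those are all the positions the trace ever visits, so the invariant G((error → done) ∨ paused) is never violated.

never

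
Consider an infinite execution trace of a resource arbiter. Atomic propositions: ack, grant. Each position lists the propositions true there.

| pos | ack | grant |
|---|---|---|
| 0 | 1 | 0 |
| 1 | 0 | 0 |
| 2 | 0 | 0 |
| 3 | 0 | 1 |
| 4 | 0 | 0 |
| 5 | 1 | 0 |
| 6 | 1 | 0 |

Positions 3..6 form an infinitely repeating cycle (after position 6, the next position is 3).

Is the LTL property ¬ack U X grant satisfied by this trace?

Walking from position 0: at position 0, X grant has not yet held and ¬ack fails, so ¬ack U X grant is false.

Violated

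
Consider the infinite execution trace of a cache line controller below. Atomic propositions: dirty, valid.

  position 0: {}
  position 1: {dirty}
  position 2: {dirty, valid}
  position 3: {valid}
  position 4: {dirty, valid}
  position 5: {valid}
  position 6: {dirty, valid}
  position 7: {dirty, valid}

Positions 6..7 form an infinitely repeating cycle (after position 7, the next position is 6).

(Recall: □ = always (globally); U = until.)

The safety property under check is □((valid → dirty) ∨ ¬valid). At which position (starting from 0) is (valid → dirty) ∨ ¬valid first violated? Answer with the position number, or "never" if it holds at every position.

Check (valid → dirty) ∨ ¬valid at each position in order: 0 ✓, 1 ✓, 2 ✓.
At position 3 the labels are {valid}, so (valid → dirty) ∨ ¬valid is false there. This is the first violation.

3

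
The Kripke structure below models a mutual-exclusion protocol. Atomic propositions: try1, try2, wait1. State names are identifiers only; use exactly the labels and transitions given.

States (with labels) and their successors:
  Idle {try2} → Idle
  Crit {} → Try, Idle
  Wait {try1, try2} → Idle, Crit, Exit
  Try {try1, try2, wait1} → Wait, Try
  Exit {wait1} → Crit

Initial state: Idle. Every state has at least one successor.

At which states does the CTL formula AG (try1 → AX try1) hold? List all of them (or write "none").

States satisfying try1 → AX try1: {Idle, Crit, Try, Exit}.
States satisfying AG (try1 → AX try1): {Idle}.

{Idle}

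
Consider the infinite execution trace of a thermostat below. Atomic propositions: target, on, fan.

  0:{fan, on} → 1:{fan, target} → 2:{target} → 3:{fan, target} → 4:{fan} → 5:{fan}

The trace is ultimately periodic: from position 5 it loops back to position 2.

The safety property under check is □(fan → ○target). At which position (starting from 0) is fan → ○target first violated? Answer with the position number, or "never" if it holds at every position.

3

Check fan → ○target at each position in order: 0 ✓, 1 ✓, 2 ✓.
At position 3 the labels are {fan, target} and the next position 4 has {fan}, so fan → ○target is false there. This is the first violation.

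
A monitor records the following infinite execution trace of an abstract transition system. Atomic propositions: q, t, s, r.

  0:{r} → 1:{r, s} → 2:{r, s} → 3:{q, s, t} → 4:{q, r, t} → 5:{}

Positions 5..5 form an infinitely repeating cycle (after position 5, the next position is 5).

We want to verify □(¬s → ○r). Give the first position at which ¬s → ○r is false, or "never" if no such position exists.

Check ¬s → ○r at each position in order: 0 ✓, 1 ✓, 2 ✓, 3 ✓.
At position 4 the labels are {q, r, t} and the next position 5 has {}, so ¬s → ○r is false there. This is the first violation.

4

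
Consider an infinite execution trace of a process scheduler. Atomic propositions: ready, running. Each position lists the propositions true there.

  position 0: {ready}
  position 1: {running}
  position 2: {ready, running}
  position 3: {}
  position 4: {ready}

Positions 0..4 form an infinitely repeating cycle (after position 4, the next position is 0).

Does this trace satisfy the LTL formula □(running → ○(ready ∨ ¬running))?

Yes

running → ○(ready ∨ ¬running) holds at every position 0..4, and those are all positions ever visited, so □(running → ○(ready ∨ ¬running)) holds.
Positions where running holds: 1, 2.
Check ○(ready ∨ ¬running) at each: 1→ok, 2→ok.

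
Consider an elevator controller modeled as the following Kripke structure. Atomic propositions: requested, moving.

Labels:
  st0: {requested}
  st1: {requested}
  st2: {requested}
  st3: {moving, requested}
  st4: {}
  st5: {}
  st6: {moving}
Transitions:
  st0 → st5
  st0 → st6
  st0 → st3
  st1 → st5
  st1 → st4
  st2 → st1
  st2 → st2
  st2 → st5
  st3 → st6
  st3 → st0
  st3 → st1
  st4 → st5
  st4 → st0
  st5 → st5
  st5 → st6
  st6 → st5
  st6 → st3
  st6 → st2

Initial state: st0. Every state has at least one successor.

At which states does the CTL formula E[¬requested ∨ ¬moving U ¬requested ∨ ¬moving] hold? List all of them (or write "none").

{st0, st1, st2, st4, st5, st6}

States satisfying ¬requested ∨ ¬moving: {st0, st1, st2, st4, st5, st6}.
States satisfying E[¬requested ∨ ¬moving U ¬requested ∨ ¬moving]: {st0, st1, st2, st4, st5, st6}.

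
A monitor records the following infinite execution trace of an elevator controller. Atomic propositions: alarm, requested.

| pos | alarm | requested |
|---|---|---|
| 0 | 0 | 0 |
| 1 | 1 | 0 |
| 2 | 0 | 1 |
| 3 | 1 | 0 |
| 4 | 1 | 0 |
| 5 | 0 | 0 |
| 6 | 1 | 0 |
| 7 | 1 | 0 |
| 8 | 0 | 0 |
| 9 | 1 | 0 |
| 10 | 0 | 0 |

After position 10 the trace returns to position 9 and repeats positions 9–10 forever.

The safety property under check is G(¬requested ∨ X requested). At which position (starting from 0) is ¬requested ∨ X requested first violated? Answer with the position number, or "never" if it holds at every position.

2

Check ¬requested ∨ X requested at each position in order: 0 ✓, 1 ✓.
At position 2 the labels are {requested} and the next position 3 has {alarm}, so ¬requested ∨ X requested is false there. This is the first violation.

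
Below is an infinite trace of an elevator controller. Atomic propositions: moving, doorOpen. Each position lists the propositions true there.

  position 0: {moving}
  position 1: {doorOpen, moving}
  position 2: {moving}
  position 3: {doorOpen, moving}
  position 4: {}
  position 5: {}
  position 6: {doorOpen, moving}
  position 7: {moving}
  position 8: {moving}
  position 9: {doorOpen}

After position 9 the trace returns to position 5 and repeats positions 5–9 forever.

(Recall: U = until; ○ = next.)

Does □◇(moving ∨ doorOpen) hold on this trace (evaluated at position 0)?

◇(moving ∨ doorOpen) holds at every position 0..9, and those are all positions ever visited, so □◇(moving ∨ doorOpen) holds.

Satisfied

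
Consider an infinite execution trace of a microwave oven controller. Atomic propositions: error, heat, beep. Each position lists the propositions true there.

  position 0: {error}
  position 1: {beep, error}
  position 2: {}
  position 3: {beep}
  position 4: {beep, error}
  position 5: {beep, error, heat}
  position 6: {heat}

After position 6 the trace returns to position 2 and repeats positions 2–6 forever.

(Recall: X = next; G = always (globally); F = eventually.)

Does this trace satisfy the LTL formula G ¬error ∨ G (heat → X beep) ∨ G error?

No

error must hold at every position from 0 onward. It fails at position 2, so G error is false.
At position 0: G ¬error ∨ G (heat → X beep) is false; G error is false; so G ¬error ∨ G (heat → X beep) ∨ G error is false.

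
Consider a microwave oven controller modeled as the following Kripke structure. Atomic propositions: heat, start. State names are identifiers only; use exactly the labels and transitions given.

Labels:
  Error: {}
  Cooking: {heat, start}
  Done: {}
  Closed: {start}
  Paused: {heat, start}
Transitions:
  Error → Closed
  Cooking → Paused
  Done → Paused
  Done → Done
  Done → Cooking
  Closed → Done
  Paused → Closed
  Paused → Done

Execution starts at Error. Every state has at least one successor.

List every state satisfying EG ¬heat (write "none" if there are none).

States satisfying ¬heat: {Error, Done, Closed}.
States satisfying EG ¬heat: {Error, Done, Closed}.

{Error, Done, Closed}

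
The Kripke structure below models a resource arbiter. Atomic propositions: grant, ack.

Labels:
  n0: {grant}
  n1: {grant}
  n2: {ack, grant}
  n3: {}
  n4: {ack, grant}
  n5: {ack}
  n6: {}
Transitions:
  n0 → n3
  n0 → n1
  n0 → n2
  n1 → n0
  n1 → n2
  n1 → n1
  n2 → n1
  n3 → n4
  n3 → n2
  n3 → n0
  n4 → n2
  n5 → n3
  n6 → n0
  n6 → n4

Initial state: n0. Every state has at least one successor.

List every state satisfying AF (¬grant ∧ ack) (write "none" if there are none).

States satisfying ¬grant ∧ ack: {n5}.
States satisfying AF (¬grant ∧ ack): {n5}.

{n5}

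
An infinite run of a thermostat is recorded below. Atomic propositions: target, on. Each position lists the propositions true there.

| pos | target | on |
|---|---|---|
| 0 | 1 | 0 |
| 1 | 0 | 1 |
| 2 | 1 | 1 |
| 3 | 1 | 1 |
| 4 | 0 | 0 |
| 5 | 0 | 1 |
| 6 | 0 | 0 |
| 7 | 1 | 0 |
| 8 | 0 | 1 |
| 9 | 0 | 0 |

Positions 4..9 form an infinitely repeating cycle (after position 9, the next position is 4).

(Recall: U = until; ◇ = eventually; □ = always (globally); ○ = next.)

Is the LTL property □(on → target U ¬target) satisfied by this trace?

on → target U ¬target holds at every position 0..9, and those are all positions ever visited, so □(on → target U ¬target) holds.
Positions where on holds: 1, 2, 3, 5, 8.
Check target U ¬target at each: 1→ok, 2→ok, 3→ok, 5→ok, 8→ok.

Satisfied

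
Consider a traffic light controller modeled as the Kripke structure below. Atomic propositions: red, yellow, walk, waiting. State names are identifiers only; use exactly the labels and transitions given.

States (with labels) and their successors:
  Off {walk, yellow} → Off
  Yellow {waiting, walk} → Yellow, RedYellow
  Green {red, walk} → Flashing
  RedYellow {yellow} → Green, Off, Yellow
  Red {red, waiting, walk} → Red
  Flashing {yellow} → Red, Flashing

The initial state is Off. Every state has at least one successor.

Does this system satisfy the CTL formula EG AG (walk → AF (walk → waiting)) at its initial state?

Violated

States satisfying AG (walk → AF (walk → waiting)): {Green, Red, Flashing}.
States satisfying EG AG (walk → AF (walk → waiting)): {Green, Red, Flashing}.
No suitable path/successor from Off witnesses the formula.
Off ∉ Sat(EG AG (walk → AF (walk → waiting))).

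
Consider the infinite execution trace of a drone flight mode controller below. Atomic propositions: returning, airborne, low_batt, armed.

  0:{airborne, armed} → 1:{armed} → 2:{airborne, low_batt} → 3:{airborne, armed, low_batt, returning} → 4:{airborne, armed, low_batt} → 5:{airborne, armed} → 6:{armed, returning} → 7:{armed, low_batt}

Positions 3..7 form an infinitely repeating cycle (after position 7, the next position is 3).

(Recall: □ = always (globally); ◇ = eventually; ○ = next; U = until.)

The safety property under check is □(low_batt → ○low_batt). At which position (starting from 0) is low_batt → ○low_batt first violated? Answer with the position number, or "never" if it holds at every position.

4

Check low_batt → ○low_batt at each position in order: 0 ✓, 1 ✓, 2 ✓, 3 ✓.
At position 4 the labels are {airborne, armed, low_batt} and the next position 5 has {airborne, armed}, so low_batt → ○low_batt is false there. This is the first violation.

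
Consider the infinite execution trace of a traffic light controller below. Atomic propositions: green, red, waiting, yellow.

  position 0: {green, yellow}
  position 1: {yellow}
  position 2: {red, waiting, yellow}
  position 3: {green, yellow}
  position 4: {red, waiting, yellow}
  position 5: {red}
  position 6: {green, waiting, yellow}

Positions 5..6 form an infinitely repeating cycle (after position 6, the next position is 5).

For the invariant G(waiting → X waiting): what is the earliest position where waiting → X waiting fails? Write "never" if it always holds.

2

Check waiting → X waiting at each position in order: 0 ✓, 1 ✓.
At position 2 the labels are {red, waiting, yellow} and the next position 3 has {green, yellow}, so waiting → X waiting is false there. This is the first violation.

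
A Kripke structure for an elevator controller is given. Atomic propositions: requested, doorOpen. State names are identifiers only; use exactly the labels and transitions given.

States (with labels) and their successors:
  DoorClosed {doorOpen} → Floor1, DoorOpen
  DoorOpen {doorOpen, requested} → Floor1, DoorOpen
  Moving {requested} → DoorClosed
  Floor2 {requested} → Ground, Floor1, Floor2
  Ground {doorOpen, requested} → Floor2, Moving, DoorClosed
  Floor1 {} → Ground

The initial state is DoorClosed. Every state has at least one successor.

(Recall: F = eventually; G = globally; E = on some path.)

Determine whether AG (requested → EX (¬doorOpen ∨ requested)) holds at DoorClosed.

States satisfying requested → EX (¬doorOpen ∨ requested): {DoorClosed, DoorOpen, Floor2, Ground, Floor1}.
States satisfying AG (requested → EX (¬doorOpen ∨ requested)): ∅.
Moving is reachable from DoorClosed and violates requested → EX (¬doorOpen ∨ requested), so AG fails at DoorClosed.
DoorClosed ∉ Sat(AG (requested → EX (¬doorOpen ∨ requested))).

Violated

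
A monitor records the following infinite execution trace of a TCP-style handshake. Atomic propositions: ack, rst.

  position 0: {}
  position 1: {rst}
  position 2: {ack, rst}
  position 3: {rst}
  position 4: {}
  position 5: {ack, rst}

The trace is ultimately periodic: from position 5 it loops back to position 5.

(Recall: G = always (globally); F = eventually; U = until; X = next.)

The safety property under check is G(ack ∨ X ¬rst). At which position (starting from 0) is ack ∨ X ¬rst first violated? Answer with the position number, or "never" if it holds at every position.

At position 0 the labels are {} and the next position 1 has {rst}, so ack ∨ X ¬rst is false there. This is the first violation.

0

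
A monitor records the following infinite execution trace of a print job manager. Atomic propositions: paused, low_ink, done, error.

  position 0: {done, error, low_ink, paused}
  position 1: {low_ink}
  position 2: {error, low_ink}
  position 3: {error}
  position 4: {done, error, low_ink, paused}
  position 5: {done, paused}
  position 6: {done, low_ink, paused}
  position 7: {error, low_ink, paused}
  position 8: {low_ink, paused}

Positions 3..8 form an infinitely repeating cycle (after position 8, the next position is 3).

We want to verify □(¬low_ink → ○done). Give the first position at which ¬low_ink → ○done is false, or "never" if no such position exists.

never

¬low_ink → ○done holds at every position 0..8, and those are all the positions the trace ever visits, so the invariant □(¬low_ink → ○done) is never violated.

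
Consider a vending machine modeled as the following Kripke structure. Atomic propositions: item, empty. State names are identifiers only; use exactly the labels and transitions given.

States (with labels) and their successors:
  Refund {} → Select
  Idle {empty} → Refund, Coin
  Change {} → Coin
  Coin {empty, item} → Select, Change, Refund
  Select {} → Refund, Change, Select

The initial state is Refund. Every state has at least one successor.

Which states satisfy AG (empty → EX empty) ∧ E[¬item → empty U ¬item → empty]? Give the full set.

none

States satisfying empty → EX empty: {Refund, Idle, Change, Select}.
States satisfying AG (empty → EX empty): ∅.
States satisfying ¬item → empty: {Idle, Coin}.
States satisfying E[¬item → empty U ¬item → empty]: {Idle, Coin}.
States satisfying AG (empty → EX empty) ∧ E[¬item → empty U ¬item → empty]: ∅.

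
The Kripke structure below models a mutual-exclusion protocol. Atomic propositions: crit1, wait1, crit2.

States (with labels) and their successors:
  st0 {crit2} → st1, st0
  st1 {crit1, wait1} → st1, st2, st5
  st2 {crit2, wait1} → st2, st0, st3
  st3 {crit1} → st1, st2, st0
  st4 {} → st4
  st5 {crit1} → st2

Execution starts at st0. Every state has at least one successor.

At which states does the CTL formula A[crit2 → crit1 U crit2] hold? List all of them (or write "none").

States satisfying crit2 → crit1: {st1, st3, st4, st5}.
States satisfying crit2: {st0, st2}.
States satisfying A[crit2 → crit1 U crit2]: {st0, st2, st5}.

{st0, st2, st5}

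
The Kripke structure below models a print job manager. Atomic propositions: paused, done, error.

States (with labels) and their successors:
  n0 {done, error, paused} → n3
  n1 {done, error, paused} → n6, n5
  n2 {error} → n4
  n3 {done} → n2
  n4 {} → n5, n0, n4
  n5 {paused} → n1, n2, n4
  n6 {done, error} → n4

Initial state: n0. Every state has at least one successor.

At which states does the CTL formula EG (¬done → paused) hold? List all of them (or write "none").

{n1, n5}

States satisfying ¬done → paused: {n0, n1, n3, n5, n6}.
States satisfying EG (¬done → paused): {n1, n5}.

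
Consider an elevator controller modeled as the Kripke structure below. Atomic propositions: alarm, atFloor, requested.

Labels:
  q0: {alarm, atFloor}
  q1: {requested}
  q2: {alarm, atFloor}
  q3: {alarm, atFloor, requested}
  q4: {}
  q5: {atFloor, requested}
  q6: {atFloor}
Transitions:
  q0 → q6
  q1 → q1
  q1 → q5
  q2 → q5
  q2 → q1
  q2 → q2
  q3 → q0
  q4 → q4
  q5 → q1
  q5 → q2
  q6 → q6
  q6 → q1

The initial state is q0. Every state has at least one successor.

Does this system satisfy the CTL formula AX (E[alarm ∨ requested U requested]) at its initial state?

States satisfying E[alarm ∨ requested U requested]: {q1, q2, q3, q5}.
States satisfying AX (E[alarm ∨ requested U requested]): {q1, q2, q5}.
q0 ∉ Sat(AX (E[alarm ∨ requested U requested])).

No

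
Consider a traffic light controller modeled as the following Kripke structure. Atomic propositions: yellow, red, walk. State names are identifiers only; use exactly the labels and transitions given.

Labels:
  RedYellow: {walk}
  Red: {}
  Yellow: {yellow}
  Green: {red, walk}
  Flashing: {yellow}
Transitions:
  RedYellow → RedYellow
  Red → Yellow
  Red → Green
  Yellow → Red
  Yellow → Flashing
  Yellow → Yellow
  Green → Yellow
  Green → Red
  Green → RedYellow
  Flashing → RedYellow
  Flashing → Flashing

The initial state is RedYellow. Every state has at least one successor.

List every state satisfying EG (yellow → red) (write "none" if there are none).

{RedYellow, Red, Green}

States satisfying yellow → red: {RedYellow, Red, Green}.
States satisfying EG (yellow → red): {RedYellow, Red, Green}.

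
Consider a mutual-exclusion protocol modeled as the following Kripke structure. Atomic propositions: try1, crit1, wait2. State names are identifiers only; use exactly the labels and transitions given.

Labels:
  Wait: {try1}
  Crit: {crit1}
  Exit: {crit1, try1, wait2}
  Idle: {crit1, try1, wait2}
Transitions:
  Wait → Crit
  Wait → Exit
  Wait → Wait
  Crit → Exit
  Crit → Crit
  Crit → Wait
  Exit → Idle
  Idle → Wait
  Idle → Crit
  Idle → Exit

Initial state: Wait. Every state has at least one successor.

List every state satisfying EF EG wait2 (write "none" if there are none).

{Wait, Crit, Exit, Idle}

States satisfying EG wait2: {Exit, Idle}.
States satisfying EF EG wait2: {Wait, Crit, Exit, Idle}.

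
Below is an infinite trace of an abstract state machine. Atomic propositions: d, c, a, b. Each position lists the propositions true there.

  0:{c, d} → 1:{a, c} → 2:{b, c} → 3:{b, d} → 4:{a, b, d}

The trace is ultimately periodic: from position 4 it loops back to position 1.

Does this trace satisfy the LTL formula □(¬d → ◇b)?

Holds

¬d → ◇b holds at every position 0..4, and those are all positions ever visited, so □(¬d → ◇b) holds.
Positions where ¬d holds: 1, 2.
Check ◇b at each: 1→ok, 2→ok.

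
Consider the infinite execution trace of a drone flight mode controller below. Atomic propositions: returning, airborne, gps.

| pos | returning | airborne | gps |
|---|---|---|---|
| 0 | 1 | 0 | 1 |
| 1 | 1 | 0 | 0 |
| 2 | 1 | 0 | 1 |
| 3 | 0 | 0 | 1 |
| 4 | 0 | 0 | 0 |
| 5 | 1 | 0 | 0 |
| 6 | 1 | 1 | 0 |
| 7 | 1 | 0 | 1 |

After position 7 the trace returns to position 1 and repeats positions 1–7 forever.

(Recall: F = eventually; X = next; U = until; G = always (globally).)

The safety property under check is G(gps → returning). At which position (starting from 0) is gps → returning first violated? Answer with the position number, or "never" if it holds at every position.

Check gps → returning at each position in order: 0 ✓, 1 ✓, 2 ✓.
At position 3 the labels are {gps}, so gps → returning is false there. This is the first violation.

3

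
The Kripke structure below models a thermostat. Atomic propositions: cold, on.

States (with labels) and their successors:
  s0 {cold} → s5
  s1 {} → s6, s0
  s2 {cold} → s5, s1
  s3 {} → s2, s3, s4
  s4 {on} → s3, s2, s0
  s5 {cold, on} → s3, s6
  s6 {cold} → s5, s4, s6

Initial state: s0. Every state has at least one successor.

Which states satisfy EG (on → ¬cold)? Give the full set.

{s1, s2, s3, s4, s6}

States satisfying on → ¬cold: {s0, s1, s2, s3, s4, s6}.
States satisfying EG (on → ¬cold): {s1, s2, s3, s4, s6}.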